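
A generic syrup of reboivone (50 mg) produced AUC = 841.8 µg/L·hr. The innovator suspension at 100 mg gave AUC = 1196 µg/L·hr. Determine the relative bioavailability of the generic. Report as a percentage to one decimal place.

F_rel = (AUC_test/D_test) / (AUC_ref/D_ref)
      = (841.8/50) / (1196/100)
      = 16.836 / 11.96 = 1.4077 = 140.77%

F_rel = 140.8%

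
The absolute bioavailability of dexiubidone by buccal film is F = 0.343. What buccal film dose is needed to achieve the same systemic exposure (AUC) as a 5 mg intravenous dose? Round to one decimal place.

D_buccal = 14.6 mg

For equal systemic exposure: F × D_ev = D_iv
D_ev = D_iv / F = 5 / 0.343 = 14.5773 mg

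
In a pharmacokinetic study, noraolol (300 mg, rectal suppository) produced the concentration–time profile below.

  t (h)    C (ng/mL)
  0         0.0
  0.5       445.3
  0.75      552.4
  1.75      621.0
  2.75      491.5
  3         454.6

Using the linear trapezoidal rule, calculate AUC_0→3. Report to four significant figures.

AUC = 1497 ng/mL·h

Trapezoidal AUC_0→3:
  [0→0.5]: (0.0+445.3)/2 × 0.5 = 111.325
  [0.5→0.75]: (445.3+552.4)/2 × 0.25 = 124.7125
  [0.75→1.75]: (552.4+621.0)/2 × 1 = 586.7
  [1.75→2.75]: (621.0+491.5)/2 × 1 = 556.25
  [2.75→3]: (491.5+454.6)/2 × 0.25 = 118.2625
  Sum = 1497.25 ng/mL·h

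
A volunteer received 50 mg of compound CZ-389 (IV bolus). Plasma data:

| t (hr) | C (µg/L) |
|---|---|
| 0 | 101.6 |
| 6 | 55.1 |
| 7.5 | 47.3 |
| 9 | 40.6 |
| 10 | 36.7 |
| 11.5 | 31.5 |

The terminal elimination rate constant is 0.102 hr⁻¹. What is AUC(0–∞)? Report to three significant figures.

AUC = 1010 µg/L·hr

Trapezoidal AUC_0→11.5:
  [0→6]: (101.6+55.1)/2 × 6 = 470.1
  [6→7.5]: (55.1+47.3)/2 × 1.5 = 76.8
  [7.5→9]: (47.3+40.6)/2 × 1.5 = 65.925
  [9→10]: (40.6+36.7)/2 × 1 = 38.65
  [10→11.5]: (36.7+31.5)/2 × 1.5 = 51.15
  Sum = 702.625 µg/L·hr
Extrapolated tail: C_last / k_e = 31.5 / 0.102 = 308.824
AUC_0→∞ = 702.625 + 308.824 = 1011.449 µg/L·hr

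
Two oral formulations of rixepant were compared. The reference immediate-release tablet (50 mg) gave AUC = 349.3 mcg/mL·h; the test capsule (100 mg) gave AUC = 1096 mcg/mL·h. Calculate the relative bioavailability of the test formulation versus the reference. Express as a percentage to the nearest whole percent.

F_rel = (AUC_test/D_test) / (AUC_ref/D_ref)
      = (1096/100) / (349.3/50)
      = 10.96 / 6.986 = 1.5689 = 156.89%

F_rel = 157%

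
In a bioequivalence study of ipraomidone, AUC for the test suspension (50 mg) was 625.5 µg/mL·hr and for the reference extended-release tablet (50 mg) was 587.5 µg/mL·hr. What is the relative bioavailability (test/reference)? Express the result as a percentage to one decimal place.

F_rel = (AUC_test/D_test) / (AUC_ref/D_ref)
      = (625.5/50) / (587.5/50)
      = 12.51 / 11.75 = 1.0647 = 106.47%

F_rel = 106.5%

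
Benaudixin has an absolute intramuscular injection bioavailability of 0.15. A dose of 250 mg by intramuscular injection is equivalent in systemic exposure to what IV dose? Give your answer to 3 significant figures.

Systemic exposure from an extravascular dose = F × D_ev, so the equivalent IV dose is F × D_ev.
D_iv = F × D_ev = 0.15 × 250 = 37.5 mg

D_iv = 37.5 mg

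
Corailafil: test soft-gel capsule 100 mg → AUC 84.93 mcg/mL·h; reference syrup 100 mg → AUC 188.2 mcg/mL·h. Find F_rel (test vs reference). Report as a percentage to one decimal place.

F_rel = 45.1%

F_rel = (AUC_test/D_test) / (AUC_ref/D_ref)
      = (84.93/100) / (188.2/100)
      = 0.8493 / 1.882 = 0.4513 = 45.13%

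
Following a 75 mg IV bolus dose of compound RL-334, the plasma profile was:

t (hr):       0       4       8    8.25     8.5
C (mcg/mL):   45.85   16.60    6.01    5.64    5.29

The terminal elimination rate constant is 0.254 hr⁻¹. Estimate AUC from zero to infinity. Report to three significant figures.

AUC = 194 mcg/mL·hr

Trapezoidal AUC_0→8.5:
  [0→4]: (45.85+16.60)/2 × 4 = 124.9
  [4→8]: (16.60+6.01)/2 × 4 = 45.22
  [8→8.25]: (6.01+5.64)/2 × 0.25 = 1.45625
  [8.25→8.5]: (5.64+5.29)/2 × 0.25 = 1.36625
  Sum = 172.9425 mcg/mL·hr
Extrapolated tail: C_last / k_e = 5.29 / 0.254 = 20.827
AUC_0→∞ = 172.9425 + 20.827 = 193.7695 mcg/mL·hr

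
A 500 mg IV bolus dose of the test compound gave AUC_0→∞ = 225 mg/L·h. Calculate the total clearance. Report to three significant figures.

CL = Dose_iv / AUC_0→∞
   = 500 / 225 = 2.22222 L/h

CL = 2.22 L/h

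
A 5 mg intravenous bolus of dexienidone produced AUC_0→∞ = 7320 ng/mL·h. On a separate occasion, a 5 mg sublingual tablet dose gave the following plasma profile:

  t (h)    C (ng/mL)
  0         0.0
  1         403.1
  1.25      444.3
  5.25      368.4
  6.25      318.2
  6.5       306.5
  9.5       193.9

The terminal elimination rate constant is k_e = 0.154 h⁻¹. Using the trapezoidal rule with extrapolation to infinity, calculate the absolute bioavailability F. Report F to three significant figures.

Trapezoidal AUC_0→9.5 (sublingual tablet):
  [0→1]: (0.0+403.1)/2 × 1 = 201.55
  [1→1.25]: (403.1+444.3)/2 × 0.25 = 105.925
  [1.25→5.25]: (444.3+368.4)/2 × 4 = 1625.4
  [5.25→6.25]: (368.4+318.2)/2 × 1 = 343.3
  [6.25→6.5]: (318.2+306.5)/2 × 0.25 = 78.0875
  [6.5→9.5]: (306.5+193.9)/2 × 3 = 750.6
  Sum = 3104.8625 ng/mL·h
Tail: C_last/k_e = 193.9/0.154 = 1259.091
AUC_0→∞ (sublingual tablet) = 3104.8625 + 1259.091 = 4363.9535 ng/mL·h
F = (AUC_ev/D_ev)/(AUC_iv/D_iv) = (4363.9535/5)/(7320/5) = 872.7907/1464 = 0.5962

F = 0.596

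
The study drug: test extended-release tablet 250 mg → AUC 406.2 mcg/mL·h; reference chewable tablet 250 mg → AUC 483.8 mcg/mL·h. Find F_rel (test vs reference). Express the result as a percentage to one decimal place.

F_rel = (AUC_test/D_test) / (AUC_ref/D_ref)
      = (406.2/250) / (483.8/250)
      = 1.6248 / 1.9352 = 0.8396 = 83.96%

F_rel = 84.0%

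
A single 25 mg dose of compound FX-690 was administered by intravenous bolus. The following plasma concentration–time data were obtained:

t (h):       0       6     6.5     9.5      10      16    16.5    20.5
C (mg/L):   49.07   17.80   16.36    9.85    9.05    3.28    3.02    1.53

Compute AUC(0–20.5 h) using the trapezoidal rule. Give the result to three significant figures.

AUC = 301 mg/L·h

Trapezoidal AUC_0→20.5:
  [0→6]: (49.07+17.80)/2 × 6 = 200.61
  [6→6.5]: (17.80+16.36)/2 × 0.5 = 8.54
  [6.5→9.5]: (16.36+9.85)/2 × 3 = 39.315
  [9.5→10]: (9.85+9.05)/2 × 0.5 = 4.725
  [10→16]: (9.05+3.28)/2 × 6 = 36.99
  [16→16.5]: (3.28+3.02)/2 × 0.5 = 1.575
  [16.5→20.5]: (3.02+1.53)/2 × 4 = 9.1
  Sum = 300.855 mg/L·h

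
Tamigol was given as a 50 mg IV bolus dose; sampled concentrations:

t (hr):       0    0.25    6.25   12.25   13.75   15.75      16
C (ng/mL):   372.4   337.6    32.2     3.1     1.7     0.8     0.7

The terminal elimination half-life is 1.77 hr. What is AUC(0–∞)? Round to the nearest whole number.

AUC = 1312 ng/mL·hr

Trapezoidal AUC_0→16:
  [0→0.25]: (372.4+337.6)/2 × 0.25 = 88.75
  [0.25→6.25]: (337.6+32.2)/2 × 6 = 1109.4
  [6.25→12.25]: (32.2+3.1)/2 × 6 = 105.9
  [12.25→13.75]: (3.1+1.7)/2 × 1.5 = 3.6
  [13.75→15.75]: (1.7+0.8)/2 × 2 = 2.5
  [15.75→16]: (0.8+0.7)/2 × 0.25 = 0.1875
  Sum = 1310.3375 ng/mL·hr
k_e = ln2 / t½ = 0.693147 / 1.77 = 0.3916 hr^-1
Extrapolated tail: C_last / k_e = 0.7 / 0.3916 = 1.788
AUC_0→∞ = 1310.3375 + 1.788 = 1312.1255 ng/mL·hr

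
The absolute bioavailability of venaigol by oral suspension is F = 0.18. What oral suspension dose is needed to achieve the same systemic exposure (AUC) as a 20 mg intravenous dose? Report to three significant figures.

D_oral = 111 mg

For equal systemic exposure: F × D_ev = D_iv
D_ev = D_iv / F = 20 / 0.18 = 111.111 mg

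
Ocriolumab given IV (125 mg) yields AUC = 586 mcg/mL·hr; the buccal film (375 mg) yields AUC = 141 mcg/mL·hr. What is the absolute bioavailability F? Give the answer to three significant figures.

F = 0.0802

F = (AUC_ev / D_ev) / (AUC_iv / D_iv)
  = (141/375) / (586/125)
  = 0.376 / 4.688 = 0.0802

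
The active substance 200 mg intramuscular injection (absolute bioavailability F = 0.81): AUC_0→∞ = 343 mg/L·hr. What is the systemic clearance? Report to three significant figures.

CL = 0.472 L/hr

CL = F × Dose / AUC_0→∞
   = 0.81 × 200 / 343 = 0.472303 L/hr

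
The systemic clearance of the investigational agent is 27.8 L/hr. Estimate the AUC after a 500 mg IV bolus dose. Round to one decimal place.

AUC = 18.0 mg/L·hr

AUC_0→∞ = Dose_iv / CL
        = 500 / 27.8 = 17.9856 mg/L·hr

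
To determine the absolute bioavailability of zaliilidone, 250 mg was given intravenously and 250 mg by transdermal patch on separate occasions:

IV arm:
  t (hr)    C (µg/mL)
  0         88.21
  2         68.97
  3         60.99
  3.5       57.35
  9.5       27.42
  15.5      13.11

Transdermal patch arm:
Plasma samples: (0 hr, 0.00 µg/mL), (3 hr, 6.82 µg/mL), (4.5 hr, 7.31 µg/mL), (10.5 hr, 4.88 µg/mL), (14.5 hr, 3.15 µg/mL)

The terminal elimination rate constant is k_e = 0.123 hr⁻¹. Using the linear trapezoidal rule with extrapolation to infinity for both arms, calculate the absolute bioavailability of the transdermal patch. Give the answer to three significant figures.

F = 0.135

Trapezoidal AUC_0→15.5 (IV):
  [0→2]: (88.21+68.97)/2 × 2 = 157.18
  [2→3]: (68.97+60.99)/2 × 1 = 64.98
  [3→3.5]: (60.99+57.35)/2 × 0.5 = 29.585
  [3.5→9.5]: (57.35+27.42)/2 × 6 = 254.31
  [9.5→15.5]: (27.42+13.11)/2 × 6 = 121.59
  Sum = 627.645 µg/mL·hr
IV tail: 13.11/0.123 = 106.585; AUC_iv,0→∞ = 627.645 + 106.585 = 734.23 µg/mL·hr
Trapezoidal AUC_0→14.5 (transdermal patch):
  [0→3]: (0.00+6.82)/2 × 3 = 10.23
  [3→4.5]: (6.82+7.31)/2 × 1.5 = 10.5975
  [4.5→10.5]: (7.31+4.88)/2 × 6 = 36.57
  [10.5→14.5]: (4.88+3.15)/2 × 4 = 16.06
  Sum = 73.4575 µg/mL·hr
transdermal patch tail: 3.15/0.123 = 25.610; AUC_ev,0→∞ = 73.4575 + 25.610 = 99.0675 µg/mL·hr
F = (AUC_ev/D_ev)/(AUC_iv/D_iv) = (99.0675/250)/(734.23/250) = 0.39627/2.93692 = 0.1349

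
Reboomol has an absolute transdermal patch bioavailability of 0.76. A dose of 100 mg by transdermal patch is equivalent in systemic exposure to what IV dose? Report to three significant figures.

Systemic exposure from an extravascular dose = F × D_ev, so the equivalent IV dose is F × D_ev.
D_iv = F × D_ev = 0.76 × 100 = 76 mg

D_iv = 76.0 mg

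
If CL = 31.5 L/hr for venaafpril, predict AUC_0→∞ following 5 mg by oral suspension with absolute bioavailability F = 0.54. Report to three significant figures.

AUC = 0.0857 mg/L·hr

AUC_0→∞ = F × Dose / CL
        = 0.54 × 5 / 31.5 = 0.0857143 mg/L·hr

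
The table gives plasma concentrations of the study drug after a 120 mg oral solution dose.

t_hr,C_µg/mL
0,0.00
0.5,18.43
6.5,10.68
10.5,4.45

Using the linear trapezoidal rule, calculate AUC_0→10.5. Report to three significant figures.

AUC = 122 µg/mL·hr

Trapezoidal AUC_0→10.5:
  [0→0.5]: (0.00+18.43)/2 × 0.5 = 4.6075
  [0.5→6.5]: (18.43+10.68)/2 × 6 = 87.33
  [6.5→10.5]: (10.68+4.45)/2 × 4 = 30.26
  Sum = 122.1975 µg/mL·hr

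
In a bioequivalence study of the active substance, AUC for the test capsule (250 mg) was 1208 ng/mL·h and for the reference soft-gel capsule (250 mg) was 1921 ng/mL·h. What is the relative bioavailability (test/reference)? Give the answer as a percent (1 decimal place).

F_rel = (AUC_test/D_test) / (AUC_ref/D_ref)
      = (1208/250) / (1921/250)
      = 4.832 / 7.684 = 0.6288 = 62.88%

F_rel = 62.9%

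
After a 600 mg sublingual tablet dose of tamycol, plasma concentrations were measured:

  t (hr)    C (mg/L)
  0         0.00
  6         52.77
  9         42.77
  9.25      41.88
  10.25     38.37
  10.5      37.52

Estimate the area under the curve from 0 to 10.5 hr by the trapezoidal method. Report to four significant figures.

Trapezoidal AUC_0→10.5:
  [0→6]: (0.00+52.77)/2 × 6 = 158.31
  [6→9]: (52.77+42.77)/2 × 3 = 143.31
  [9→9.25]: (42.77+41.88)/2 × 0.25 = 10.58125
  [9.25→10.25]: (41.88+38.37)/2 × 1 = 40.125
  [10.25→10.5]: (38.37+37.52)/2 × 0.25 = 9.48625
  Sum = 361.8125 mg/L·hr

AUC = 361.8 mg/L·hr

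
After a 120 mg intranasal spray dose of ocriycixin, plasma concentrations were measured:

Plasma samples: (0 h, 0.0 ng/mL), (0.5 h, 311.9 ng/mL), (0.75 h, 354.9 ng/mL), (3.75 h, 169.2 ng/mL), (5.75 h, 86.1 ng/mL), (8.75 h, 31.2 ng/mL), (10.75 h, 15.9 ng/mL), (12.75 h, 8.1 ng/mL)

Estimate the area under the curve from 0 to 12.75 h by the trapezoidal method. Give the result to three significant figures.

AUC = 1450 ng/mL·h

Trapezoidal AUC_0→12.75:
  [0→0.5]: (0.0+311.9)/2 × 0.5 = 77.975
  [0.5→0.75]: (311.9+354.9)/2 × 0.25 = 83.35
  [0.75→3.75]: (354.9+169.2)/2 × 3 = 786.15
  [3.75→5.75]: (169.2+86.1)/2 × 2 = 255.3
  [5.75→8.75]: (86.1+31.2)/2 × 3 = 175.95
  [8.75→10.75]: (31.2+15.9)/2 × 2 = 47.1
  [10.75→12.75]: (15.9+8.1)/2 × 2 = 24.0
  Sum = 1449.825 ng/mL·h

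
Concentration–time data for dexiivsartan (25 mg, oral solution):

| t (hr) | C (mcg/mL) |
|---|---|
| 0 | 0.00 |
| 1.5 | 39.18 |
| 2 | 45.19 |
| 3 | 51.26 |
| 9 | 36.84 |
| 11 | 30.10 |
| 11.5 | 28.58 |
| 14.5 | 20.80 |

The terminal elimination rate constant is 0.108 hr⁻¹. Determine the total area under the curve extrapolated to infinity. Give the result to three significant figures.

AUC = 711 mcg/mL·hr

Trapezoidal AUC_0→14.5:
  [0→1.5]: (0.00+39.18)/2 × 1.5 = 29.385
  [1.5→2]: (39.18+45.19)/2 × 0.5 = 21.0925
  [2→3]: (45.19+51.26)/2 × 1 = 48.225
  [3→9]: (51.26+36.84)/2 × 6 = 264.3
  [9→11]: (36.84+30.10)/2 × 2 = 66.94
  [11→11.5]: (30.10+28.58)/2 × 0.5 = 14.67
  [11.5→14.5]: (28.58+20.80)/2 × 3 = 74.07
  Sum = 518.6825 mcg/mL·hr
Extrapolated tail: C_last / k_e = 20.80 / 0.108 = 192.593
AUC_0→∞ = 518.6825 + 192.593 = 711.2755 mcg/mL·hr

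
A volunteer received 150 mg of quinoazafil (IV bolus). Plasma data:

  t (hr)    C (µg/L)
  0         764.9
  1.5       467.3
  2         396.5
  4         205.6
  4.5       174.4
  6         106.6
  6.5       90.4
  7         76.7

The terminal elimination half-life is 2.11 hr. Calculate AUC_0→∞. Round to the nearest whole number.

AUC = 2372 µg/L·hr

Trapezoidal AUC_0→7:
  [0→1.5]: (764.9+467.3)/2 × 1.5 = 924.15
  [1.5→2]: (467.3+396.5)/2 × 0.5 = 215.95
  [2→4]: (396.5+205.6)/2 × 2 = 602.1
  [4→4.5]: (205.6+174.4)/2 × 0.5 = 95.0
  [4.5→6]: (174.4+106.6)/2 × 1.5 = 210.75
  [6→6.5]: (106.6+90.4)/2 × 0.5 = 49.25
  [6.5→7]: (90.4+76.7)/2 × 0.5 = 41.775
  Sum = 2138.975 µg/L·hr
k_e = ln2 / t½ = 0.693147 / 2.11 = 0.3285 hr^-1
Extrapolated tail: C_last / k_e = 76.7 / 0.3285 = 233.486
AUC_0→∞ = 2138.975 + 233.486 = 2372.461 µg/L·hr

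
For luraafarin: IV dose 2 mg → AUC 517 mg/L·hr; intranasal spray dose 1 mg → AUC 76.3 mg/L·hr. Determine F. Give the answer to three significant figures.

F = (AUC_ev / D_ev) / (AUC_iv / D_iv)
  = (76.3/1) / (517/2)
  = 76.3 / 258.5 = 0.2952

F = 0.295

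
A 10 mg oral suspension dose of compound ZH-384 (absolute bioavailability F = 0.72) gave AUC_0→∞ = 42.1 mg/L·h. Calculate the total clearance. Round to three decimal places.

CL = F × Dose / AUC_0→∞
   = 0.72 × 10 / 42.1 = 0.171021 L/h

CL = 0.171 L/h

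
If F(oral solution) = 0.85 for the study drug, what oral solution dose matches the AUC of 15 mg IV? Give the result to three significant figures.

For equal systemic exposure: F × D_ev = D_iv
D_ev = D_iv / F = 15 / 0.85 = 17.6471 mg

D_oral = 17.6 mg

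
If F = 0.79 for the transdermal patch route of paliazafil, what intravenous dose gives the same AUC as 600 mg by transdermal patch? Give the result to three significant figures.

Systemic exposure from an extravascular dose = F × D_ev, so the equivalent IV dose is F × D_ev.
D_iv = F × D_ev = 0.79 × 600 = 474 mg

D_iv = 474 mg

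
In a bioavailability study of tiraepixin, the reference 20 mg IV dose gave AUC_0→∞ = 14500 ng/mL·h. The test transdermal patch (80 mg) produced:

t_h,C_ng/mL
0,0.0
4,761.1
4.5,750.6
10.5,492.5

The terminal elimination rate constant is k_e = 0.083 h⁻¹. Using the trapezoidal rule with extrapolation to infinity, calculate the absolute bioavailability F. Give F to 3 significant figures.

Trapezoidal AUC_0→10.5 (transdermal patch):
  [0→4]: (0.0+761.1)/2 × 4 = 1522.2
  [4→4.5]: (761.1+750.6)/2 × 0.5 = 377.925
  [4.5→10.5]: (750.6+492.5)/2 × 6 = 3729.3
  Sum = 5629.425 ng/mL·h
Tail: C_last/k_e = 492.5/0.083 = 5933.735
AUC_0→∞ (transdermal patch) = 5629.425 + 5933.735 = 11563.16 ng/mL·h
F = (AUC_ev/D_ev)/(AUC_iv/D_iv) = (11563.16/80)/(14500/20) = 144.5395/725 = 0.1994

F = 0.199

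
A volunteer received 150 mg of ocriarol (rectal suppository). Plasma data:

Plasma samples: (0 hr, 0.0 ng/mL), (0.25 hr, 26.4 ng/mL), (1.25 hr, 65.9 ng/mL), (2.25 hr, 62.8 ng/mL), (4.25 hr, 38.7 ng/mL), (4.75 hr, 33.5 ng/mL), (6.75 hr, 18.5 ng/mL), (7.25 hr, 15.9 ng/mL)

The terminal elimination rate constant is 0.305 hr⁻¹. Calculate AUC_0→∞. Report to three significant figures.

Trapezoidal AUC_0→7.25:
  [0→0.25]: (0.0+26.4)/2 × 0.25 = 3.3
  [0.25→1.25]: (26.4+65.9)/2 × 1 = 46.15
  [1.25→2.25]: (65.9+62.8)/2 × 1 = 64.35
  [2.25→4.25]: (62.8+38.7)/2 × 2 = 101.5
  [4.25→4.75]: (38.7+33.5)/2 × 0.5 = 18.05
  [4.75→6.75]: (33.5+18.5)/2 × 2 = 52.0
  [6.75→7.25]: (18.5+15.9)/2 × 0.5 = 8.6
  Sum = 293.95 ng/mL·hr
Extrapolated tail: C_last / k_e = 15.9 / 0.305 = 52.131
AUC_0→∞ = 293.95 + 52.131 = 346.081 ng/mL·hr

AUC = 346 ng/mL·hr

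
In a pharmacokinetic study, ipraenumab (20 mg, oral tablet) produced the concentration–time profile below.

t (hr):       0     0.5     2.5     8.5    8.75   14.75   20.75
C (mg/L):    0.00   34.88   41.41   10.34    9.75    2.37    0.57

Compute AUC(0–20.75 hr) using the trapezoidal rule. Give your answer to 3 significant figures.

Trapezoidal AUC_0→20.75:
  [0→0.5]: (0.00+34.88)/2 × 0.5 = 8.72
  [0.5→2.5]: (34.88+41.41)/2 × 2 = 76.29
  [2.5→8.5]: (41.41+10.34)/2 × 6 = 155.25
  [8.5→8.75]: (10.34+9.75)/2 × 0.25 = 2.51125
  [8.75→14.75]: (9.75+2.37)/2 × 6 = 36.36
  [14.75→20.75]: (2.37+0.57)/2 × 6 = 8.82
  Sum = 287.95125 mg/L·hr

AUC = 288 mg/L·hr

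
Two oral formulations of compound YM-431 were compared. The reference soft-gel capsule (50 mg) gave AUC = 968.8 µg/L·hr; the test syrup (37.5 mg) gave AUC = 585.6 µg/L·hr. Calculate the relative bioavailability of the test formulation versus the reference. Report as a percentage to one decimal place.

F_rel = 80.6%

F_rel = (AUC_test/D_test) / (AUC_ref/D_ref)
      = (585.6/37.5) / (968.8/50)
      = 15.616 / 19.376 = 0.8059 = 80.59%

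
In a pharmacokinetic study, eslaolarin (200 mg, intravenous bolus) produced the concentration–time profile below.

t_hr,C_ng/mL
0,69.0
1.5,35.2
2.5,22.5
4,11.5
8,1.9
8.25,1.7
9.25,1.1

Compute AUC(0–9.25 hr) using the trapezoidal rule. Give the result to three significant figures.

Trapezoidal AUC_0→9.25:
  [0→1.5]: (69.0+35.2)/2 × 1.5 = 78.15
  [1.5→2.5]: (35.2+22.5)/2 × 1 = 28.85
  [2.5→4]: (22.5+11.5)/2 × 1.5 = 25.5
  [4→8]: (11.5+1.9)/2 × 4 = 26.8
  [8→8.25]: (1.9+1.7)/2 × 0.25 = 0.45
  [8.25→9.25]: (1.7+1.1)/2 × 1 = 1.4
  Sum = 161.15 ng/mL·hr

AUC = 161 ng/mL·hr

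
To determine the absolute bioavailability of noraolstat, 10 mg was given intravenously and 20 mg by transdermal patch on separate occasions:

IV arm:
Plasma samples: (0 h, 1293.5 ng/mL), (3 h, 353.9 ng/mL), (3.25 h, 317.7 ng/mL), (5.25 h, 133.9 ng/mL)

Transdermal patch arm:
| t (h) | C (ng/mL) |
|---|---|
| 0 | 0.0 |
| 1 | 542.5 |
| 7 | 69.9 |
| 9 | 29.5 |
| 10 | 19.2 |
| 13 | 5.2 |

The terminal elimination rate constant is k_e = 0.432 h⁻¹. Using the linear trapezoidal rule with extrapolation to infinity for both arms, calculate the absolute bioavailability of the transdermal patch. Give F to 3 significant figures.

F = 0.344

Trapezoidal AUC_0→5.25 (IV):
  [0→3]: (1293.5+353.9)/2 × 3 = 2471.1
  [3→3.25]: (353.9+317.7)/2 × 0.25 = 83.95
  [3.25→5.25]: (317.7+133.9)/2 × 2 = 451.6
  Sum = 3006.65 ng/mL·h
IV tail: 133.9/0.432 = 309.954; AUC_iv,0→∞ = 3006.65 + 309.954 = 3316.604 ng/mL·h
Trapezoidal AUC_0→13 (transdermal patch):
  [0→1]: (0.0+542.5)/2 × 1 = 271.25
  [1→7]: (542.5+69.9)/2 × 6 = 1837.2
  [7→9]: (69.9+29.5)/2 × 2 = 99.4
  [9→10]: (29.5+19.2)/2 × 1 = 24.35
  [10→13]: (19.2+5.2)/2 × 3 = 36.6
  Sum = 2268.8 ng/mL·h
transdermal patch tail: 5.2/0.432 = 12.037; AUC_ev,0→∞ = 2268.8 + 12.037 = 2280.837 ng/mL·h
F = (AUC_ev/D_ev)/(AUC_iv/D_iv) = (2280.837/20)/(3316.604/10) = 114.04185/331.6604 = 0.3439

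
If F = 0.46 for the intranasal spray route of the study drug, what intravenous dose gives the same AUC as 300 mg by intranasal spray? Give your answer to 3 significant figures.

Systemic exposure from an extravascular dose = F × D_ev, so the equivalent IV dose is F × D_ev.
D_iv = F × D_ev = 0.46 × 300 = 138 mg

D_iv = 138 mg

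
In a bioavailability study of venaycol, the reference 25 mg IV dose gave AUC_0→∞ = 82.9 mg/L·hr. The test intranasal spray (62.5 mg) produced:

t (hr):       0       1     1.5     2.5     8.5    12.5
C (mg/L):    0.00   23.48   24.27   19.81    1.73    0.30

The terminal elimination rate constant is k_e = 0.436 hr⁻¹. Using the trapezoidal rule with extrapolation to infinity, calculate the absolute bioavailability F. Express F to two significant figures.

Trapezoidal AUC_0→12.5 (intranasal spray):
  [0→1]: (0.00+23.48)/2 × 1 = 11.74
  [1→1.5]: (23.48+24.27)/2 × 0.5 = 11.9375
  [1.5→2.5]: (24.27+19.81)/2 × 1 = 22.04
  [2.5→8.5]: (19.81+1.73)/2 × 6 = 64.62
  [8.5→12.5]: (1.73+0.30)/2 × 4 = 4.06
  Sum = 114.3975 mg/L·hr
Tail: C_last/k_e = 0.30/0.436 = 0.688
AUC_0→∞ (intranasal spray) = 114.3975 + 0.688 = 115.0855 mg/L·hr
F = (AUC_ev/D_ev)/(AUC_iv/D_iv) = (115.0855/62.5)/(82.9/25) = 1.841368/3.316 = 0.5553

F = 0.56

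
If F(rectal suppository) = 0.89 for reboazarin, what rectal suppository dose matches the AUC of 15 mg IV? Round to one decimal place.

For equal systemic exposure: F × D_ev = D_iv
D_ev = D_iv / F = 15 / 0.89 = 16.8539 mg

D_rectal = 16.9 mg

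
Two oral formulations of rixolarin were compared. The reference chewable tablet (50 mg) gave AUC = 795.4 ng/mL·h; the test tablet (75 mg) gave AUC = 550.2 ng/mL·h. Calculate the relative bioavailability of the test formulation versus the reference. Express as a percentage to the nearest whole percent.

F_rel = (AUC_test/D_test) / (AUC_ref/D_ref)
      = (550.2/75) / (795.4/50)
      = 7.336 / 15.908 = 0.4612 = 46.12%

F_rel = 46%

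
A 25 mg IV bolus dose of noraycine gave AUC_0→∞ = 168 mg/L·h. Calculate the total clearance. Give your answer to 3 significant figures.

CL = Dose_iv / AUC_0→∞
   = 25 / 168 = 0.14881 L/h

CL = 0.149 L/h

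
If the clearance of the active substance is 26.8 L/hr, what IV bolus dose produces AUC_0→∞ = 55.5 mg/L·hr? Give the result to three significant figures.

Dose = 1490 mg

Dose_iv = CL × AUC_0→∞
     = 26.8 × 55.5 = 1487.4 mg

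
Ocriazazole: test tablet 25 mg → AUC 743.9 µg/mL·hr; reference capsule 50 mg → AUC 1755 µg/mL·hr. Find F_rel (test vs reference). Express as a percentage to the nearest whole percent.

F_rel = (AUC_test/D_test) / (AUC_ref/D_ref)
      = (743.9/25) / (1755/50)
      = 29.756 / 35.1 = 0.8477 = 84.77%

F_rel = 85%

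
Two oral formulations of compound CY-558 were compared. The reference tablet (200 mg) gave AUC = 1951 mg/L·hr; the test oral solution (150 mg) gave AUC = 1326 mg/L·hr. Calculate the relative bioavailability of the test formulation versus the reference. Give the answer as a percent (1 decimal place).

F_rel = 90.6%

F_rel = (AUC_test/D_test) / (AUC_ref/D_ref)
      = (1326/150) / (1951/200)
      = 8.84 / 9.755 = 0.9062 = 90.62%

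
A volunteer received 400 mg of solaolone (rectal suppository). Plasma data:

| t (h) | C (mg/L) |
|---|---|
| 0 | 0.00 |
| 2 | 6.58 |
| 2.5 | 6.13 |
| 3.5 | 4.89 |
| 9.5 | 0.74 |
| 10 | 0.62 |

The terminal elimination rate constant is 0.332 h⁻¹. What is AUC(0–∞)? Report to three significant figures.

AUC = 34.4 mg/L·h

Trapezoidal AUC_0→10:
  [0→2]: (0.00+6.58)/2 × 2 = 6.58
  [2→2.5]: (6.58+6.13)/2 × 0.5 = 3.1775
  [2.5→3.5]: (6.13+4.89)/2 × 1 = 5.51
  [3.5→9.5]: (4.89+0.74)/2 × 6 = 16.89
  [9.5→10]: (0.74+0.62)/2 × 0.5 = 0.34
  Sum = 32.4975 mg/L·h
Extrapolated tail: C_last / k_e = 0.62 / 0.332 = 1.867
AUC_0→∞ = 32.4975 + 1.867 = 34.3645 mg/L·h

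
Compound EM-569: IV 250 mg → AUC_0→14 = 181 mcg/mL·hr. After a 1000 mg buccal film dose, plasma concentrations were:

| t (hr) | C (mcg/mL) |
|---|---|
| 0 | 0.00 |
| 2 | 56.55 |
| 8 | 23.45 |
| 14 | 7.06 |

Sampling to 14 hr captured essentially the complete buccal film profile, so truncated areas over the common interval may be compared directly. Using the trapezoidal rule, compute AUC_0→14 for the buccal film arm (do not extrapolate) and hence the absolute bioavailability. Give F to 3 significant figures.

Trapezoidal AUC_0→14 (buccal film):
  [0→2]: (0.00+56.55)/2 × 2 = 56.55
  [2→8]: (56.55+23.45)/2 × 6 = 240.0
  [8→14]: (23.45+7.06)/2 × 6 = 91.53
  Sum = 388.08 mcg/mL·hr
F = (AUC_ev/D_ev)/(AUC_iv/D_iv) = (388.08/1000)/(181/250) = 0.38808/0.724 = 0.5360

F = 0.536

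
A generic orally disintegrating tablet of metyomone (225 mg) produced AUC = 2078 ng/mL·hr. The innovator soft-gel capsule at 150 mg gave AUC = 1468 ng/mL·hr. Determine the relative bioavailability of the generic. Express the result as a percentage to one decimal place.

F_rel = 94.4%

F_rel = (AUC_test/D_test) / (AUC_ref/D_ref)
      = (2078/225) / (1468/150)
      = 9.23556 / 9.78667 = 0.9437 = 94.37%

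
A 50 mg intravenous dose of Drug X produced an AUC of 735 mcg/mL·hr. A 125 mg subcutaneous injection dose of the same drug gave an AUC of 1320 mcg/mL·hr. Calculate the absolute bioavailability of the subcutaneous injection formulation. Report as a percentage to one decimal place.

F = 71.8%

F = (AUC_ev / D_ev) / (AUC_iv / D_iv)
  = (1320/125) / (735/50)
  = 10.56 / 14.7 = 0.7184
  = 71.84%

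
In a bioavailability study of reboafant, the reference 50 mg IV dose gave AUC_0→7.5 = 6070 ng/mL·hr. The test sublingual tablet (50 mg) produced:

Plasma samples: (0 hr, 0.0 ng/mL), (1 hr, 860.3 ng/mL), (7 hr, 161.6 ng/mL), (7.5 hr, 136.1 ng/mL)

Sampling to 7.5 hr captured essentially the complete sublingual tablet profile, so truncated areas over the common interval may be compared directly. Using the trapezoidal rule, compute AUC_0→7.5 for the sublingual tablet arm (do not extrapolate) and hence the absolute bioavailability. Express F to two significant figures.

Trapezoidal AUC_0→7.5 (sublingual tablet):
  [0→1]: (0.0+860.3)/2 × 1 = 430.15
  [1→7]: (860.3+161.6)/2 × 6 = 3065.7
  [7→7.5]: (161.6+136.1)/2 × 0.5 = 74.425
  Sum = 3570.275 ng/mL·hr
F = (AUC_ev/D_ev)/(AUC_iv/D_iv) = (3570.275/50)/(6070/50) = 71.4055/121.4 = 0.5882

F = 0.59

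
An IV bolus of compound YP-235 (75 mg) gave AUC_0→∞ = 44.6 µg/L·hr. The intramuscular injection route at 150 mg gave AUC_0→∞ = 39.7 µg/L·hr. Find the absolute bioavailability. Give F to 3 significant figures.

F = (AUC_ev / D_ev) / (AUC_iv / D_iv)
  = (39.7/150) / (44.6/75)
  = 0.264667 / 0.594667 = 0.4451

F = 0.445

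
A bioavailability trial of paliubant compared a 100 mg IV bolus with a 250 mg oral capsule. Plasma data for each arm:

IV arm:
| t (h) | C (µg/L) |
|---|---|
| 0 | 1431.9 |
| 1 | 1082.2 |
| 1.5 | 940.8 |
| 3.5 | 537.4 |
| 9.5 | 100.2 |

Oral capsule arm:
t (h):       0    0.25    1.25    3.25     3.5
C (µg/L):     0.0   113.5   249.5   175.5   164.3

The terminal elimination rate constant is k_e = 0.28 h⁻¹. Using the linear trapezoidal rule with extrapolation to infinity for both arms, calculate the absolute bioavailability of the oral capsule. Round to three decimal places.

Trapezoidal AUC_0→9.5 (IV):
  [0→1]: (1431.9+1082.2)/2 × 1 = 1257.05
  [1→1.5]: (1082.2+940.8)/2 × 0.5 = 505.75
  [1.5→3.5]: (940.8+537.4)/2 × 2 = 1478.2
  [3.5→9.5]: (537.4+100.2)/2 × 6 = 1912.8
  Sum = 5153.8 µg/L·h
IV tail: 100.2/0.28 = 357.857; AUC_iv,0→∞ = 5153.8 + 357.857 = 5511.657 µg/L·h
Trapezoidal AUC_0→3.5 (oral capsule):
  [0→0.25]: (0.0+113.5)/2 × 0.25 = 14.1875
  [0.25→1.25]: (113.5+249.5)/2 × 1 = 181.5
  [1.25→3.25]: (249.5+175.5)/2 × 2 = 425.0
  [3.25→3.5]: (175.5+164.3)/2 × 0.25 = 42.475
  Sum = 663.1625 µg/L·h
oral capsule tail: 164.3/0.28 = 586.786; AUC_ev,0→∞ = 663.1625 + 586.786 = 1249.9485 µg/L·h
F = (AUC_ev/D_ev)/(AUC_iv/D_iv) = (1249.9485/250)/(5511.657/100) = 4.999794/55.11657 = 0.0907

F = 0.091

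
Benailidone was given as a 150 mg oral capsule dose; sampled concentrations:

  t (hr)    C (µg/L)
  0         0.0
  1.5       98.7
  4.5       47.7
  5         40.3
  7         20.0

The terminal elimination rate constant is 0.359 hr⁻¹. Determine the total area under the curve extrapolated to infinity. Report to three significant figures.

AUC = 432 µg/L·hr

Trapezoidal AUC_0→7:
  [0→1.5]: (0.0+98.7)/2 × 1.5 = 74.025
  [1.5→4.5]: (98.7+47.7)/2 × 3 = 219.6
  [4.5→5]: (47.7+40.3)/2 × 0.5 = 22.0
  [5→7]: (40.3+20.0)/2 × 2 = 60.3
  Sum = 375.925 µg/L·hr
Extrapolated tail: C_last / k_e = 20.0 / 0.359 = 55.710
AUC_0→∞ = 375.925 + 55.710 = 431.635 µg/L·hr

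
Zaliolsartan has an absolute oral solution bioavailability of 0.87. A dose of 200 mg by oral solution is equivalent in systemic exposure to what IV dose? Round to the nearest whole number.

Systemic exposure from an extravascular dose = F × D_ev, so the equivalent IV dose is F × D_ev.
D_iv = F × D_ev = 0.87 × 200 = 174 mg

D_iv = 174 mg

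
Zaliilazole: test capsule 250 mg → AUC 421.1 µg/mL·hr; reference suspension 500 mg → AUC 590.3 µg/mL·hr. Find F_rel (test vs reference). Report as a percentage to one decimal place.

F_rel = (AUC_test/D_test) / (AUC_ref/D_ref)
      = (421.1/250) / (590.3/500)
      = 1.6844 / 1.1806 = 1.4267 = 142.67%

F_rel = 142.7%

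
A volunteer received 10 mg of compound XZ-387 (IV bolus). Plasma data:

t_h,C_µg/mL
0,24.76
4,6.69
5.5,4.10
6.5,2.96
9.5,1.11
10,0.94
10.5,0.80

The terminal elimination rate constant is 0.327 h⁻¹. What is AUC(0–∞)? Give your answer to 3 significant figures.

Trapezoidal AUC_0→10.5:
  [0→4]: (24.76+6.69)/2 × 4 = 62.9
  [4→5.5]: (6.69+4.10)/2 × 1.5 = 8.0925
  [5.5→6.5]: (4.10+2.96)/2 × 1 = 3.53
  [6.5→9.5]: (2.96+1.11)/2 × 3 = 6.105
  [9.5→10]: (1.11+0.94)/2 × 0.5 = 0.5125
  [10→10.5]: (0.94+0.80)/2 × 0.5 = 0.435
  Sum = 81.575 µg/mL·h
Extrapolated tail: C_last / k_e = 0.80 / 0.327 = 2.446
AUC_0→∞ = 81.575 + 2.446 = 84.021 µg/mL·h

AUC = 84.0 µg/mL·h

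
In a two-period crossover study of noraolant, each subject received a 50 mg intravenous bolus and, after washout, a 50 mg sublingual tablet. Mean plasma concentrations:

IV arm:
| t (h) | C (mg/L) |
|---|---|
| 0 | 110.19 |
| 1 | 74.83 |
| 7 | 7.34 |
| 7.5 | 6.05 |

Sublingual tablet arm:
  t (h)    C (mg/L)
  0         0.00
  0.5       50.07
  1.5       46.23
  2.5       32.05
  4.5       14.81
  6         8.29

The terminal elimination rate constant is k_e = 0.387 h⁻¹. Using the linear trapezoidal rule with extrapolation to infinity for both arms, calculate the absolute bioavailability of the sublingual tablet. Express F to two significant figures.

Trapezoidal AUC_0→7.5 (IV):
  [0→1]: (110.19+74.83)/2 × 1 = 92.51
  [1→7]: (74.83+7.34)/2 × 6 = 246.51
  [7→7.5]: (7.34+6.05)/2 × 0.5 = 3.3475
  Sum = 342.3675 mg/L·h
IV tail: 6.05/0.387 = 15.633; AUC_iv,0→∞ = 342.3675 + 15.633 = 358.0005 mg/L·h
Trapezoidal AUC_0→6 (sublingual tablet):
  [0→0.5]: (0.00+50.07)/2 × 0.5 = 12.5175
  [0.5→1.5]: (50.07+46.23)/2 × 1 = 48.15
  [1.5→2.5]: (46.23+32.05)/2 × 1 = 39.14
  [2.5→4.5]: (32.05+14.81)/2 × 2 = 46.86
  [4.5→6]: (14.81+8.29)/2 × 1.5 = 17.325
  Sum = 163.9925 mg/L·h
sublingual tablet tail: 8.29/0.387 = 21.421; AUC_ev,0→∞ = 163.9925 + 21.421 = 185.4135 mg/L·h
F = (AUC_ev/D_ev)/(AUC_iv/D_iv) = (185.4135/50)/(358.0005/50) = 3.70827/7.16001 = 0.5179

F = 0.52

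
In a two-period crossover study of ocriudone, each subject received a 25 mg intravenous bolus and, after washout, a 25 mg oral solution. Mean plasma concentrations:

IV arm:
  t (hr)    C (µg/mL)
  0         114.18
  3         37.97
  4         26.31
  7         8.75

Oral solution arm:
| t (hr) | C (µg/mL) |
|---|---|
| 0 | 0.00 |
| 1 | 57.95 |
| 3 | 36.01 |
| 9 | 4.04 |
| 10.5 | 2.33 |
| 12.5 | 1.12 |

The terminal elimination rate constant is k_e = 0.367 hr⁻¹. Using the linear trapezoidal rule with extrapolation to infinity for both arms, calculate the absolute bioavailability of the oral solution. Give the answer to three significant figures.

F = 0.755

Trapezoidal AUC_0→7 (IV):
  [0→3]: (114.18+37.97)/2 × 3 = 228.225
  [3→4]: (37.97+26.31)/2 × 1 = 32.14
  [4→7]: (26.31+8.75)/2 × 3 = 52.59
  Sum = 312.955 µg/mL·hr
IV tail: 8.75/0.367 = 23.842; AUC_iv,0→∞ = 312.955 + 23.842 = 336.797 µg/mL·hr
Trapezoidal AUC_0→12.5 (oral solution):
  [0→1]: (0.00+57.95)/2 × 1 = 28.975
  [1→3]: (57.95+36.01)/2 × 2 = 93.96
  [3→9]: (36.01+4.04)/2 × 6 = 120.15
  [9→10.5]: (4.04+2.33)/2 × 1.5 = 4.7775
  [10.5→12.5]: (2.33+1.12)/2 × 2 = 3.45
  Sum = 251.3125 µg/mL·hr
oral solution tail: 1.12/0.367 = 3.052; AUC_ev,0→∞ = 251.3125 + 3.052 = 254.3645 µg/mL·hr
F = (AUC_ev/D_ev)/(AUC_iv/D_iv) = (254.3645/25)/(336.797/25) = 10.17458/13.47188 = 0.7552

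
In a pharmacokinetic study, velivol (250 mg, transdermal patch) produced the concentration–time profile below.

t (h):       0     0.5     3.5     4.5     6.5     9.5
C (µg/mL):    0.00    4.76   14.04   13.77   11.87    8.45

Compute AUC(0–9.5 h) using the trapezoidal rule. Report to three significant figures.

Trapezoidal AUC_0→9.5:
  [0→0.5]: (0.00+4.76)/2 × 0.5 = 1.19
  [0.5→3.5]: (4.76+14.04)/2 × 3 = 28.2
  [3.5→4.5]: (14.04+13.77)/2 × 1 = 13.905
  [4.5→6.5]: (13.77+11.87)/2 × 2 = 25.64
  [6.5→9.5]: (11.87+8.45)/2 × 3 = 30.48
  Sum = 99.415 µg/mL·h

AUC = 99.4 µg/mL·h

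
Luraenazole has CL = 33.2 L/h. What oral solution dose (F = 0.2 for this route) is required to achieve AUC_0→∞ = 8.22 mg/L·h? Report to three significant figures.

Dose = CL × AUC_0→∞ / F
     = 33.2 × 8.22 / 0.2 = 1364.52 mg

Dose = 1360 mg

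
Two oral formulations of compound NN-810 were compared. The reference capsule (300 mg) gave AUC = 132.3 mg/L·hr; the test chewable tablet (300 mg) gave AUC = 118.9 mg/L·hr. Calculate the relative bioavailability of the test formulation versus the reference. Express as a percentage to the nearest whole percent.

F_rel = 90%

F_rel = (AUC_test/D_test) / (AUC_ref/D_ref)
      = (118.9/300) / (132.3/300)
      = 0.396333 / 0.441 = 0.8987 = 89.87%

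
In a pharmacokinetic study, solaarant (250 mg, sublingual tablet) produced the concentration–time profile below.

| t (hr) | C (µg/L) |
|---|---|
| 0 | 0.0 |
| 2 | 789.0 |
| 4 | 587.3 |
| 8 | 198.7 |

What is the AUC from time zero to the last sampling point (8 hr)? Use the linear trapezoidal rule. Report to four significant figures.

Trapezoidal AUC_0→8:
  [0→2]: (0.0+789.0)/2 × 2 = 789.0
  [2→4]: (789.0+587.3)/2 × 2 = 1376.3
  [4→8]: (587.3+198.7)/2 × 4 = 1572.0
  Sum = 3737.3 µg/L·hr

AUC = 3737 µg/L·hr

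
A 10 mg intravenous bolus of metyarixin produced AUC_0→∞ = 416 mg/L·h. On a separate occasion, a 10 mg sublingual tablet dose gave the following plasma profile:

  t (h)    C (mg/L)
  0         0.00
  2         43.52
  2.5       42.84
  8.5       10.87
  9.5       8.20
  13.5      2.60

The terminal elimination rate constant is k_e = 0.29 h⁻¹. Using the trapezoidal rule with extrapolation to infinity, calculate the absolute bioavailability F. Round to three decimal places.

Trapezoidal AUC_0→13.5 (sublingual tablet):
  [0→2]: (0.00+43.52)/2 × 2 = 43.52
  [2→2.5]: (43.52+42.84)/2 × 0.5 = 21.59
  [2.5→8.5]: (42.84+10.87)/2 × 6 = 161.13
  [8.5→9.5]: (10.87+8.20)/2 × 1 = 9.535
  [9.5→13.5]: (8.20+2.60)/2 × 4 = 21.6
  Sum = 257.375 mg/L·h
Tail: C_last/k_e = 2.60/0.29 = 8.966
AUC_0→∞ (sublingual tablet) = 257.375 + 8.966 = 266.341 mg/L·h
F = (AUC_ev/D_ev)/(AUC_iv/D_iv) = (266.341/10)/(416/10) = 26.6341/41.6 = 0.6402

F = 0.640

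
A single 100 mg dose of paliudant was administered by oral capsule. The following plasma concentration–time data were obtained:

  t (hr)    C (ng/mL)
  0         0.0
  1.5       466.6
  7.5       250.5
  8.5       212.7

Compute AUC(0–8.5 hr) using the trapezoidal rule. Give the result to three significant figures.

AUC = 2730 ng/mL·hr

Trapezoidal AUC_0→8.5:
  [0→1.5]: (0.0+466.6)/2 × 1.5 = 349.95
  [1.5→7.5]: (466.6+250.5)/2 × 6 = 2151.3
  [7.5→8.5]: (250.5+212.7)/2 × 1 = 231.6
  Sum = 2732.85 ng/mL·hr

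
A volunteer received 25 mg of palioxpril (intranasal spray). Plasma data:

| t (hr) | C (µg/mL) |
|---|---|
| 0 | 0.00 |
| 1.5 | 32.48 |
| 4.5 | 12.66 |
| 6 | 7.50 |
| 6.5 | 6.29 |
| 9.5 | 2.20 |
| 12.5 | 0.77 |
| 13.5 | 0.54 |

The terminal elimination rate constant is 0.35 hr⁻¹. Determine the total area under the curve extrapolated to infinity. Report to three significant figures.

AUC = 130 µg/mL·hr

Trapezoidal AUC_0→13.5:
  [0→1.5]: (0.00+32.48)/2 × 1.5 = 24.36
  [1.5→4.5]: (32.48+12.66)/2 × 3 = 67.71
  [4.5→6]: (12.66+7.50)/2 × 1.5 = 15.12
  [6→6.5]: (7.50+6.29)/2 × 0.5 = 3.4475
  [6.5→9.5]: (6.29+2.20)/2 × 3 = 12.735
  [9.5→12.5]: (2.20+0.77)/2 × 3 = 4.455
  [12.5→13.5]: (0.77+0.54)/2 × 1 = 0.655
  Sum = 128.4825 µg/mL·hr
Extrapolated tail: C_last / k_e = 0.54 / 0.35 = 1.543
AUC_0→∞ = 128.4825 + 1.543 = 130.0255 µg/mL·hr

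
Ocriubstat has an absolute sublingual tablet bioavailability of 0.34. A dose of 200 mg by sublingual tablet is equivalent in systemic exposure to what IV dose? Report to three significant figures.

D_iv = 68.0 mg

Systemic exposure from an extravascular dose = F × D_ev, so the equivalent IV dose is F × D_ev.
D_iv = F × D_ev = 0.34 × 200 = 68 mg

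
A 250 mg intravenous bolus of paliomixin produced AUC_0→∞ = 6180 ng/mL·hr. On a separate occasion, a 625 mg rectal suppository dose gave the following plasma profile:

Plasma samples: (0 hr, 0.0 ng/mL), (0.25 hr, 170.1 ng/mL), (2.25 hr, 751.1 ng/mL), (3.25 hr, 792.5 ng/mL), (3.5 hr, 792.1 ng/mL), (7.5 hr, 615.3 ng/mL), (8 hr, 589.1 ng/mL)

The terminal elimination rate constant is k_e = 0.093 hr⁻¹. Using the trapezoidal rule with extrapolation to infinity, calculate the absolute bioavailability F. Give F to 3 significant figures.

Trapezoidal AUC_0→8 (rectal suppository):
  [0→0.25]: (0.0+170.1)/2 × 0.25 = 21.2625
  [0.25→2.25]: (170.1+751.1)/2 × 2 = 921.2
  [2.25→3.25]: (751.1+792.5)/2 × 1 = 771.8
  [3.25→3.5]: (792.5+792.1)/2 × 0.25 = 198.075
  [3.5→7.5]: (792.1+615.3)/2 × 4 = 2814.8
  [7.5→8]: (615.3+589.1)/2 × 0.5 = 301.1
  Sum = 5028.2375 ng/mL·hr
Tail: C_last/k_e = 589.1/0.093 = 6334.409
AUC_0→∞ (rectal suppository) = 5028.2375 + 6334.409 = 11362.6465 ng/mL·hr
F = (AUC_ev/D_ev)/(AUC_iv/D_iv) = (11362.6465/625)/(6180/250) = 18.1802/24.72 = 0.7354

F = 0.735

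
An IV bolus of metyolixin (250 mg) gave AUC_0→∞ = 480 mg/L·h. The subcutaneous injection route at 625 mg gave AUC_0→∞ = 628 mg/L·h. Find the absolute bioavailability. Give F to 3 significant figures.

F = 0.523

F = (AUC_ev / D_ev) / (AUC_iv / D_iv)
  = (628/625) / (480/250)
  = 1.0048 / 1.92 = 0.5233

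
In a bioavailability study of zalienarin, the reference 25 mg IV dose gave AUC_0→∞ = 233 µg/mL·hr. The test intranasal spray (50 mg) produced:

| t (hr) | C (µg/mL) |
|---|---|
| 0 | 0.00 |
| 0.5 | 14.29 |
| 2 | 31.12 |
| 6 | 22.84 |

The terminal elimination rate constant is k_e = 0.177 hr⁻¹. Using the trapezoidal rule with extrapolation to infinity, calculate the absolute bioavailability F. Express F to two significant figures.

Trapezoidal AUC_0→6 (intranasal spray):
  [0→0.5]: (0.00+14.29)/2 × 0.5 = 3.5725
  [0.5→2]: (14.29+31.12)/2 × 1.5 = 34.0575
  [2→6]: (31.12+22.84)/2 × 4 = 107.92
  Sum = 145.55 µg/mL·hr
Tail: C_last/k_e = 22.84/0.177 = 129.040
AUC_0→∞ (intranasal spray) = 145.55 + 129.040 = 274.59 µg/mL·hr
F = (AUC_ev/D_ev)/(AUC_iv/D_iv) = (274.59/50)/(233/25) = 5.4918/9.32 = 0.5892

F = 0.59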